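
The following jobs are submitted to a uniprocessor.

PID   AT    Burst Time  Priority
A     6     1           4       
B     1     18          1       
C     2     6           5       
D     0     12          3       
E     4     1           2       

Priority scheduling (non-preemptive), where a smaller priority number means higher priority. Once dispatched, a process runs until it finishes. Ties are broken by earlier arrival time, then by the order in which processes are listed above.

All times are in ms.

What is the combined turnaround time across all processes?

130

Timeline: | D 0-12 | B 12-30 | E 30-31 | A 31-32 | C 32-38 |
Completion: A=32  B=30  C=38  D=12  E=31
Turnaround (C−A): A=26  B=29  C=36  D=12  E=27
Turnaround = completion − arrival: A=26, B=29, C=36, D=12, E=27
Total turnaround = 26 + 29 + 36 + 12 + 27 = 130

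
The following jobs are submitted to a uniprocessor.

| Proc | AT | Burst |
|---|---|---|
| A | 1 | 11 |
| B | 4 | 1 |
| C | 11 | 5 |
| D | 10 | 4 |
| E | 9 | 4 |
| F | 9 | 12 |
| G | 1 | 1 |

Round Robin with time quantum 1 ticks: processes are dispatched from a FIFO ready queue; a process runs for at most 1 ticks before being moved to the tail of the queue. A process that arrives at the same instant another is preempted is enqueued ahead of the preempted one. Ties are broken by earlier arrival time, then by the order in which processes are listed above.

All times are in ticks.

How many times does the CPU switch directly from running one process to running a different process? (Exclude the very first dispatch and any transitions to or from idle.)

Gantt: | idle 0-1 | A 1-2 | G 2-3 | A 3-4 | B 4-5 | A 5-9 | E 9-10 | F 10-11 | A 11-12 | D 12-13 | E 13-14 | C 14-15 | F 15-16 | A 16-17 | D 17-18 | E 18-19 | C 19-20 | F 20-21 | A 21-22 | D 22-23 | E 23-24 | C 24-25 | F 25-26 | A 26-27 | D 27-28 | C 28-29 | F 29-30 | A 30-31 | C 31-32 | F 32-39 |
Completion: A=31  B=5  C=32  D=28  E=24  F=39  G=3

28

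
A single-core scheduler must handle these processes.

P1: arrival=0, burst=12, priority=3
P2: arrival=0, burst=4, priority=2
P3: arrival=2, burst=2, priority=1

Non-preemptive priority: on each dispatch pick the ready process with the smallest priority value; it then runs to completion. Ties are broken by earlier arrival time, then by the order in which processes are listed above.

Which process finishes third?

P1

Schedule: | P2 0-4 | P3 4-6 | P1 6-18 |
Completion: P1=18  P2=4  P3=6
Turnaround (C−A): P1=18  P2=4  P3=4
Finish order: P2 → P3 → P1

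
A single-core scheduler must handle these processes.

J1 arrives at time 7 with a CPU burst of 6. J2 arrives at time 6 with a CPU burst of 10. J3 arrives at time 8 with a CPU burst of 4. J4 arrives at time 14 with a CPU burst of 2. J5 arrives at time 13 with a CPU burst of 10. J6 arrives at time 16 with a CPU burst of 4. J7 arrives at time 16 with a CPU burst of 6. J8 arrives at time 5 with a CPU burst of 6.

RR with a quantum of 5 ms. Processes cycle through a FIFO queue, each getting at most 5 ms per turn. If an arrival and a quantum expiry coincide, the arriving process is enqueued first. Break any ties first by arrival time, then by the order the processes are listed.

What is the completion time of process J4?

32

Schedule: | idle 0-5 | J8 5-10 | J2 10-15 | J1 15-20 | J3 20-24 | J8 24-25 | J5 25-30 | J4 30-32 | J2 32-37 | J6 37-41 | J7 41-46 | J1 46-47 | J5 47-52 | J7 52-53 |
Completion: J1=47  J2=37  J3=24  J4=32  J5=52  J6=41  J7=53  J8=25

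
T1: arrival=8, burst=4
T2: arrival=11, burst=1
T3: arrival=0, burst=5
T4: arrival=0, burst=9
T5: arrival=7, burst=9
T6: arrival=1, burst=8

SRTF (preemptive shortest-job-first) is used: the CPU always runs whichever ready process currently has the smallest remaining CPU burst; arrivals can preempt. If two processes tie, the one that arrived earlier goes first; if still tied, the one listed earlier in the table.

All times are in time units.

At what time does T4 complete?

27

Gantt: | T3 0-5 | T6 5-8 | T1 8-12 | T2 12-13 | T6 13-18 | T4 18-27 | T5 27-36 |
Completion: T1=12  T2=13  T3=5  T4=27  T5=36  T6=18
Turnaround (C−A): T1=4  T2=2  T3=5  T4=27  T5=29  T6=17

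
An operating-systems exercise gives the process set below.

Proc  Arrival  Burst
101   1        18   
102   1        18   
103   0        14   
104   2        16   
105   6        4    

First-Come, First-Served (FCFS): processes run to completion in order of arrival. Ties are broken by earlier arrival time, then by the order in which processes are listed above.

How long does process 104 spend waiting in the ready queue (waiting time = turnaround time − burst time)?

Schedule: | 103 0-14 | 101 14-32 | 102 32-50 | 104 50-66 | 105 66-70 |
Completion: 101=32  102=50  103=14  104=66  105=70
Turnaround (C−A): 101=31  102=49  103=14  104=64  105=64
Waiting(104) = turnaround − burst = 64 − 16 = 48

48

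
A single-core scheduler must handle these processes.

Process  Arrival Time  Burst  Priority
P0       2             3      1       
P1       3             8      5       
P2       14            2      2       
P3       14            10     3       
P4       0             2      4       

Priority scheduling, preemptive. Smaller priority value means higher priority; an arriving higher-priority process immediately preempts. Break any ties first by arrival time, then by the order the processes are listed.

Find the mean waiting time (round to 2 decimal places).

Timeline: | P4 0-2 | P0 2-5 | P1 5-13 | idle 13-14 | P2 14-16 | P3 16-26 |
Completion: P0=5  P1=13  P2=16  P3=26  P4=2
Turnaround (C−A): P0=3  P1=10  P2=2  P3=12  P4=2
Waiting times: P0=0, P1=2, P2=0, P3=2, P4=0
Average waiting = (0+2+0+2+0) / 5 = 4/5 = 0.80

0.80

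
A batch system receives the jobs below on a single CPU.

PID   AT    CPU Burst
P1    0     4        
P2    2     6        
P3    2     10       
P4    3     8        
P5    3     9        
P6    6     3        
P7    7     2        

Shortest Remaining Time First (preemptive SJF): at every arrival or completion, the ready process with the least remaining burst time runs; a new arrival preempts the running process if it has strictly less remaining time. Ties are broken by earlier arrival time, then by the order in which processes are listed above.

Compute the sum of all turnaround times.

Gantt: | P1 0-4 | P2 4-6 | P6 6-9 | P7 9-11 | P2 11-15 | P4 15-23 | P5 23-32 | P3 32-42 |
Completion: P1=4  P2=15  P3=42  P4=23  P5=32  P6=9  P7=11
Turnaround = completion − arrival: P1=4, P2=13, P3=40, P4=20, P5=29, P6=3, P7=4
Total turnaround = 4 + 13 + 40 + 20 + 29 + 3 + 4 = 113

113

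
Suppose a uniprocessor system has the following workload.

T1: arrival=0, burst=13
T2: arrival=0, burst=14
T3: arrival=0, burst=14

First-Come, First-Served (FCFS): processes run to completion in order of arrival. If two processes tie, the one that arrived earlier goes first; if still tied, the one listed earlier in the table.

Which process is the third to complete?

T3

Schedule: | T1 0-13 | T2 13-27 | T3 27-41 |
Completion: T1=13  T2=27  T3=41
Finish order: T1 → T2 → T3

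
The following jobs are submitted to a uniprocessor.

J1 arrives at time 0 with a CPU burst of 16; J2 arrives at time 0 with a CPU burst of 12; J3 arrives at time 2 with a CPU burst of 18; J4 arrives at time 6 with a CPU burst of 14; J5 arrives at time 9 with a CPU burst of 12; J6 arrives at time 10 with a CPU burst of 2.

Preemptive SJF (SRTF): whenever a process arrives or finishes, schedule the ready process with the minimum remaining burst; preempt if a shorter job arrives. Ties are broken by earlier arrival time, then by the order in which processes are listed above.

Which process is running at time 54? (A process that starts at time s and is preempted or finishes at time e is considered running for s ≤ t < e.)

Schedule: | J2 0-12 | J6 12-14 | J5 14-26 | J4 26-40 | J1 40-56 | J3 56-74 |
Completion: J1=56  J2=12  J3=74  J4=40  J5=26  J6=14

J1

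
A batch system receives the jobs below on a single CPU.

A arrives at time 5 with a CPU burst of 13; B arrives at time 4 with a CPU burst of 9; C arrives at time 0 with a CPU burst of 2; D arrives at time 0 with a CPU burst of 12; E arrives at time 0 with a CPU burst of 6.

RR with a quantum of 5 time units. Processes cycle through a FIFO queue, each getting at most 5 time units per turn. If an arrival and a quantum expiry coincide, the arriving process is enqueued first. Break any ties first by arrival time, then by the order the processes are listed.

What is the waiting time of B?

19

Schedule: | C 0-2 | D 2-7 | E 7-12 | B 12-17 | A 17-22 | D 22-27 | E 27-28 | B 28-32 | A 32-37 | D 37-39 | A 39-42 |
Completion: A=42  B=32  C=2  D=39  E=28
Turnaround (C−A): A=37  B=28  C=2  D=39  E=28
Waiting(B) = turnaround − burst = 28 − 9 = 19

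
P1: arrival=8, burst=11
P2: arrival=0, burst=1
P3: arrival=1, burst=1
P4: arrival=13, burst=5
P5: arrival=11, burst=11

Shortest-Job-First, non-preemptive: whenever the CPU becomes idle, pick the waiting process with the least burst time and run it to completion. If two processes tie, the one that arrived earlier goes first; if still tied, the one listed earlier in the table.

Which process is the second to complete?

P3

Timeline: | P2 0-1 | P3 1-2 | idle 2-8 | P1 8-19 | P4 19-24 | P5 24-35 |
Completion: P1=19  P2=1  P3=2  P4=24  P5=35
Turnaround (C−A): P1=11  P2=1  P3=1  P4=11  P5=24
Finish order: P2 → P3 → P1 → P4 → P5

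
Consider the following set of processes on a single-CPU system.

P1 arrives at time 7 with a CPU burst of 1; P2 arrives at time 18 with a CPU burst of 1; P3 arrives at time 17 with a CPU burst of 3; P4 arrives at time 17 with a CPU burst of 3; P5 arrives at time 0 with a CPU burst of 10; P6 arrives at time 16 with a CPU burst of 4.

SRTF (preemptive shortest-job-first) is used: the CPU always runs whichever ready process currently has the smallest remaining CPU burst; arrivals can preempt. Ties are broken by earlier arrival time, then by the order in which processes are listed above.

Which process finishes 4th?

Gantt: | P5 0-7 | P1 7-8 | P5 8-11 | idle 11-16 | P6 16-18 | P2 18-19 | P6 19-21 | P3 21-24 | P4 24-27 |
Completion: P1=8  P2=19  P3=24  P4=27  P5=11  P6=21
Finish order: P1 → P5 → P2 → P6 → P3 → P4

P6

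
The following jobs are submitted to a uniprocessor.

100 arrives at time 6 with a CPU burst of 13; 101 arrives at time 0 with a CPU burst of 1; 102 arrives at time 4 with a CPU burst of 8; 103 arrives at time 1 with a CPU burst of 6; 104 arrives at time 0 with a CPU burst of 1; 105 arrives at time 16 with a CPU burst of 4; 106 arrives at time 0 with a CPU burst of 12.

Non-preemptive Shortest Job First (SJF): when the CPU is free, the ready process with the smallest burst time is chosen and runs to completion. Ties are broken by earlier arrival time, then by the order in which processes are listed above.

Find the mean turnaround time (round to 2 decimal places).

13.86

Schedule: | 101 0-1 | 104 1-2 | 103 2-8 | 102 8-16 | 105 16-20 | 106 20-32 | 100 32-45 |
Completion: 100=45  101=1  102=16  103=8  104=2  105=20  106=32
Turnaround times: 100=39, 101=1, 102=12, 103=7, 104=2, 105=4, 106=32
Average turnaround = (39+1+12+7+2+4+32) / 7 = 97/7 = 13.86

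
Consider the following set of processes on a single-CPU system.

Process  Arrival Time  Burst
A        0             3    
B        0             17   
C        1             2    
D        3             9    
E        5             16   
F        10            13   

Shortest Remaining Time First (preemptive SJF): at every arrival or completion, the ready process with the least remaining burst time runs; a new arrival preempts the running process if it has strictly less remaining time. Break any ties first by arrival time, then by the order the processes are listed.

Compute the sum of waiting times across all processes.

73

Gantt: | A 0-3 | C 3-5 | D 5-14 | F 14-27 | E 27-43 | B 43-60 |
Completion: A=3  B=60  C=5  D=14  E=43  F=27
Waiting = turnaround − burst: A=0, B=43, C=2, D=2, E=22, F=4
Total waiting = 0 + 43 + 2 + 2 + 22 + 4 = 73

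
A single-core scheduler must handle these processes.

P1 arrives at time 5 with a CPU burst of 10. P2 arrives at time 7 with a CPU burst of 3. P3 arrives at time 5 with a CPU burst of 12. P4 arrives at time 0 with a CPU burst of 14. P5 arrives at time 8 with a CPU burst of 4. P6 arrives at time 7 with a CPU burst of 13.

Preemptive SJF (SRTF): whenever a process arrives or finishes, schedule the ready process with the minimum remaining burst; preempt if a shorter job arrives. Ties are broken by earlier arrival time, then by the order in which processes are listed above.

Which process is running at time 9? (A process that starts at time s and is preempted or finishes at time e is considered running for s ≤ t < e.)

P2

Timeline: | P4 0-7 | P2 7-10 | P5 10-14 | P4 14-21 | P1 21-31 | P3 31-43 | P6 43-56 |
Completion: P1=31  P2=10  P3=43  P4=21  P5=14  P6=56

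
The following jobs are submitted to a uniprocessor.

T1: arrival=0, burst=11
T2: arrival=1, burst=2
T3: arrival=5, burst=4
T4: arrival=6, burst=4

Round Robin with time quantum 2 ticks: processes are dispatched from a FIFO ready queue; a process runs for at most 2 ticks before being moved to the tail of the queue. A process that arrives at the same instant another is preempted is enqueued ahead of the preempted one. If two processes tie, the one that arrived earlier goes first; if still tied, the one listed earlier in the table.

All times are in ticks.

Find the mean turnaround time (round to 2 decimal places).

10.75

Timeline: | T1 0-2 | T2 2-4 | T1 4-6 | T3 6-8 | T4 8-10 | T1 10-12 | T3 12-14 | T4 14-16 | T1 16-21 |
Completion: T1=21  T2=4  T3=14  T4=16
Turnaround times: T1=21, T2=3, T3=9, T4=10
Average turnaround = (21+3+9+10) / 4 = 43/4 = 10.75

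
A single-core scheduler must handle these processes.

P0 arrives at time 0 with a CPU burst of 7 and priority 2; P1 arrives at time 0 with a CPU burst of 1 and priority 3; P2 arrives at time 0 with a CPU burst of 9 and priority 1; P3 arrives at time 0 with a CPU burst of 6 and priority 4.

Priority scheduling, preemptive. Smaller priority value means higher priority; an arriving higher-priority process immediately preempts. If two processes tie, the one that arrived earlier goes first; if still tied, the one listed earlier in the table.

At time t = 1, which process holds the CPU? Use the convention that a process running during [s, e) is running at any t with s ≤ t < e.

P2

Timeline: | P2 0-9 | P0 9-16 | P1 16-17 | P3 17-23 |
Completion: P0=16  P1=17  P2=9  P3=23
Turnaround (C−A): P0=16  P1=17  P2=9  P3=23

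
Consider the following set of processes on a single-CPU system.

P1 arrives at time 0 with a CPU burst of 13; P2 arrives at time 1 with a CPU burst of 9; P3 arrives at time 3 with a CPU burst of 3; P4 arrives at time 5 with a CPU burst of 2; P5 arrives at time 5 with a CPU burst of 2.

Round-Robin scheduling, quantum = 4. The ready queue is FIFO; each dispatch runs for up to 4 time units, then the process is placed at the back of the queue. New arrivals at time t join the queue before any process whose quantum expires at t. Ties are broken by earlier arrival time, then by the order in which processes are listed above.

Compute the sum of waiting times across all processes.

Schedule: | P1 0-4 | P2 4-8 | P3 8-11 | P1 11-15 | P4 15-17 | P5 17-19 | P2 19-23 | P1 23-27 | P2 27-28 | P1 28-29 |
Completion: P1=29  P2=28  P3=11  P4=17  P5=19
Waiting = turnaround − burst: P1=16, P2=18, P3=5, P4=10, P5=12
Total waiting = 16 + 18 + 5 + 10 + 12 = 61

61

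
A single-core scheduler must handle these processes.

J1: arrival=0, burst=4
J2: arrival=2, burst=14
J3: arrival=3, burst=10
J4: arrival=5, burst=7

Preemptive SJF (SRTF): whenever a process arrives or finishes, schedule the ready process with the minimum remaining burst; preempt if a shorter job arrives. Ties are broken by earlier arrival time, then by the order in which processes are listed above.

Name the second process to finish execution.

J4

Schedule: | J1 0-4 | J3 4-5 | J4 5-12 | J3 12-21 | J2 21-35 |
Completion: J1=4  J2=35  J3=21  J4=12
Turnaround (C−A): J1=4  J2=33  J3=18  J4=7
Finish order: J1 → J4 → J3 → J2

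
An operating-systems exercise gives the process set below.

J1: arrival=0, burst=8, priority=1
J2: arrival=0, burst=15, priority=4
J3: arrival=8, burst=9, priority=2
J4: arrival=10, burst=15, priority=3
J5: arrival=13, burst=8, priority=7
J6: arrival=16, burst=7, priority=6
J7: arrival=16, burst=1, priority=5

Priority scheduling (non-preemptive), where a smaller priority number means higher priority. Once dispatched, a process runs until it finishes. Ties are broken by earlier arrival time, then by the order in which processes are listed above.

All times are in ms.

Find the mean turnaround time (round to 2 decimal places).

Gantt: | J1 0-8 | J3 8-17 | J4 17-32 | J2 32-47 | J7 47-48 | J6 48-55 | J5 55-63 |
Completion: J1=8  J2=47  J3=17  J4=32  J5=63  J6=55  J7=48
Turnaround times: J1=8, J2=47, J3=9, J4=22, J5=50, J6=39, J7=32
Average turnaround = (8+47+9+22+50+39+32) / 7 = 207/7 = 29.57

29.57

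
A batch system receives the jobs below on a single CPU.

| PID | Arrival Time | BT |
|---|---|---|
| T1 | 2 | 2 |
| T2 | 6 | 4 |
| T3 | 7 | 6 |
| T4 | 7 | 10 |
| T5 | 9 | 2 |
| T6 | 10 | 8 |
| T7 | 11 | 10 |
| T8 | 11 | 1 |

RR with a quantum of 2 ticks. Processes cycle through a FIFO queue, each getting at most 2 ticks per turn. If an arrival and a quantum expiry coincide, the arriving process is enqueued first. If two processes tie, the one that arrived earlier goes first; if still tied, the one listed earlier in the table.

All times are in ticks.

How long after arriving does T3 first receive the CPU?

1

Timeline: | idle 0-2 | T1 2-4 | idle 4-6 | T2 6-8 | T3 8-10 | T4 10-12 | T2 12-14 | T5 14-16 | T6 16-18 | T3 18-20 | T7 20-22 | T8 22-23 | T4 23-25 | T6 25-27 | T3 27-29 | T7 29-31 | T4 31-33 | T6 33-35 | T7 35-37 | T4 37-39 | T6 39-41 | T7 41-43 | T4 43-45 | T7 45-47 |
Completion: T1=4  T2=14  T3=29  T4=45  T5=16  T6=41  T7=47  T8=23
Turnaround (C−A): T1=2  T2=8  T3=22  T4=38  T5=7  T6=31  T7=36  T8=12
Response(T3) = first start − arrival = 8 − 7 = 1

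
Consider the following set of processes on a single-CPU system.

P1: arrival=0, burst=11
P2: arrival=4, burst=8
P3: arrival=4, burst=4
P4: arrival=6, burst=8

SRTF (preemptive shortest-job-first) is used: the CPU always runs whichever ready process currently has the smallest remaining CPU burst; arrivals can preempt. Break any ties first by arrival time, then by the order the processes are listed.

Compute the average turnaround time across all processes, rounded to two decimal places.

15.75

Gantt: | P1 0-4 | P3 4-8 | P1 8-15 | P2 15-23 | P4 23-31 |
Completion: P1=15  P2=23  P3=8  P4=31
Turnaround times: P1=15, P2=19, P3=4, P4=25
Average turnaround = (15+19+4+25) / 4 = 63/4 = 15.75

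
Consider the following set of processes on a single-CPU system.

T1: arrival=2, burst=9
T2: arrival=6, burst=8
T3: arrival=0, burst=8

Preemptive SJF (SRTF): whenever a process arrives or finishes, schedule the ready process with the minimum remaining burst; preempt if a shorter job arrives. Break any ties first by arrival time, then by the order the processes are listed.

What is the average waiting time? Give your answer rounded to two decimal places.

Gantt: | T3 0-8 | T2 8-16 | T1 16-25 |
Completion: T1=25  T2=16  T3=8
Waiting times: T1=14, T2=2, T3=0
Average waiting = (14+2+0) / 3 = 16/3 = 5.33

5.33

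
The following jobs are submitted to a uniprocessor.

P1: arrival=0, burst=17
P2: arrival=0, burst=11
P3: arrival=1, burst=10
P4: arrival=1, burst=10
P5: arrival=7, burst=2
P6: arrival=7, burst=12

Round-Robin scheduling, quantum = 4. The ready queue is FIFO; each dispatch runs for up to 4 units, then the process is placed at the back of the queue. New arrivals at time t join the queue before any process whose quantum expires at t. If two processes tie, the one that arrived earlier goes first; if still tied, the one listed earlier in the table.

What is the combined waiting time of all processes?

Schedule: | P1 0-4 | P2 4-8 | P3 8-12 | P4 12-16 | P1 16-20 | P5 20-22 | P6 22-26 | P2 26-30 | P3 30-34 | P4 34-38 | P1 38-42 | P6 42-46 | P2 46-49 | P3 49-51 | P4 51-53 | P1 53-57 | P6 57-61 | P1 61-62 |
Completion: P1=62  P2=49  P3=51  P4=53  P5=22  P6=61
Waiting = turnaround − burst: P1=45, P2=38, P3=40, P4=42, P5=13, P6=42
Total waiting = 45 + 38 + 40 + 42 + 13 + 42 = 220

220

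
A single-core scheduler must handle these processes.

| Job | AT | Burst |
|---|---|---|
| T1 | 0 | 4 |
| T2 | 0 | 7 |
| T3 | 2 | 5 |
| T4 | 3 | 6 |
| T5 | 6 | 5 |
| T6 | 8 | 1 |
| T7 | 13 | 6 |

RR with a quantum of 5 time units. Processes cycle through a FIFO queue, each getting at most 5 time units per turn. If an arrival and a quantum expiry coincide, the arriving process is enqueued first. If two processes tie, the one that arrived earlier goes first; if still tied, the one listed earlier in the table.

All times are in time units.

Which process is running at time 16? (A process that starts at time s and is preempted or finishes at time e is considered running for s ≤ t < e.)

Timeline: | T1 0-4 | T2 4-9 | T3 9-14 | T4 14-19 | T5 19-24 | T6 24-25 | T2 25-27 | T7 27-32 | T4 32-33 | T7 33-34 |
Completion: T1=4  T2=27  T3=14  T4=33  T5=24  T6=25  T7=34
Turnaround (C−A): T1=4  T2=27  T3=12  T4=30  T5=18  T6=17  T7=21

T4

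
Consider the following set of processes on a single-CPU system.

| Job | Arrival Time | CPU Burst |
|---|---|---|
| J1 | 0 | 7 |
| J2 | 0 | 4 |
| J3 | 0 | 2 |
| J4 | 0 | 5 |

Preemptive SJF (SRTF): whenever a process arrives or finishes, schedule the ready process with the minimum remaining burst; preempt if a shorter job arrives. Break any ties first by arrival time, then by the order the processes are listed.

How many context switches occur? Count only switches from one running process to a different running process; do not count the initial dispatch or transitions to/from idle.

3

Timeline: | J3 0-2 | J2 2-6 | J4 6-11 | J1 11-18 |
Completion: J1=18  J2=6  J3=2  J4=11
Turnaround (C−A): J1=18  J2=6  J3=2  J4=11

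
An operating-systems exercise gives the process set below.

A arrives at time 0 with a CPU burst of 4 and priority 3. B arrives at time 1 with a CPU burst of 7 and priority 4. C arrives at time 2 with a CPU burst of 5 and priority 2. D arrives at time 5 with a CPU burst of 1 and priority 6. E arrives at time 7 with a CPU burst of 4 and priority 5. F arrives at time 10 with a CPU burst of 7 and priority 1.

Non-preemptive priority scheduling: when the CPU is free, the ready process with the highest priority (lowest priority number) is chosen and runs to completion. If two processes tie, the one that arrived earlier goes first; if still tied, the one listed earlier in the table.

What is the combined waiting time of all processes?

Gantt: | A 0-4 | C 4-9 | B 9-16 | F 16-23 | E 23-27 | D 27-28 |
Completion: A=4  B=16  C=9  D=28  E=27  F=23
Waiting = turnaround − burst: A=0, B=8, C=2, D=22, E=16, F=6
Total waiting = 0 + 8 + 2 + 22 + 16 + 6 = 54

54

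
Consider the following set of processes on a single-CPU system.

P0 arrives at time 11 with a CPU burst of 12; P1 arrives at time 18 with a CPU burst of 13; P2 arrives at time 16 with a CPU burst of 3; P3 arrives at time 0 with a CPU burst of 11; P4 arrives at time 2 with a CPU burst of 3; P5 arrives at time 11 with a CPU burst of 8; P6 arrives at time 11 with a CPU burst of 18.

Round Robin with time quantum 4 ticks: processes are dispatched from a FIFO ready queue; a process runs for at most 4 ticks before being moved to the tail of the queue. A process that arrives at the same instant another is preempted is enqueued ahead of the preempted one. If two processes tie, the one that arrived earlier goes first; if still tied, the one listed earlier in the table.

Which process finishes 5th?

Schedule: | P3 0-4 | P4 4-7 | P3 7-11 | P0 11-15 | P5 15-19 | P6 19-23 | P3 23-26 | P0 26-30 | P2 30-33 | P1 33-37 | P5 37-41 | P6 41-45 | P0 45-49 | P1 49-53 | P6 53-57 | P1 57-61 | P6 61-65 | P1 65-66 | P6 66-68 |
Completion: P0=49  P1=66  P2=33  P3=26  P4=7  P5=41  P6=68
Turnaround (C−A): P0=38  P1=48  P2=17  P3=26  P4=5  P5=30  P6=57
Finish order: P4 → P3 → P2 → P5 → P0 → P1 → P6

P0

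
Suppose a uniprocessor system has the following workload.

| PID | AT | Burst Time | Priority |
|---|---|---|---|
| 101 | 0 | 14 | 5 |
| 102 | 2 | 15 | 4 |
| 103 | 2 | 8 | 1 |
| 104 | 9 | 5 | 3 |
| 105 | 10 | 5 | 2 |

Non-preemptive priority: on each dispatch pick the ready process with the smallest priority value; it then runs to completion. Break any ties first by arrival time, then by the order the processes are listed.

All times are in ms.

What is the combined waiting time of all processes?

72

Gantt: | 101 0-14 | 103 14-22 | 105 22-27 | 104 27-32 | 102 32-47 |
Completion: 101=14  102=47  103=22  104=32  105=27
Waiting = turnaround − burst: 101=0, 102=30, 103=12, 104=18, 105=12
Total waiting = 0 + 30 + 12 + 18 + 12 = 72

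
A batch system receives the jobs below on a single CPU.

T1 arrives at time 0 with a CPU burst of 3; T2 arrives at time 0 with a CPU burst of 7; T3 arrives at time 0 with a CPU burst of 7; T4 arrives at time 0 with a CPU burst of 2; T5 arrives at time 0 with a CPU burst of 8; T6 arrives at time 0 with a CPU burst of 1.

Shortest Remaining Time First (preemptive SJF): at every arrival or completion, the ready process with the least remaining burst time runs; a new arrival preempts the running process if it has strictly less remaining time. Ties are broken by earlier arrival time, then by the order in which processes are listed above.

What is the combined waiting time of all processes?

43

Gantt: | T6 0-1 | T4 1-3 | T1 3-6 | T2 6-13 | T3 13-20 | T5 20-28 |
Completion: T1=6  T2=13  T3=20  T4=3  T5=28  T6=1
Turnaround (C−A): T1=6  T2=13  T3=20  T4=3  T5=28  T6=1
Waiting = turnaround − burst: T1=3, T2=6, T3=13, T4=1, T5=20, T6=0
Total waiting = 3 + 6 + 13 + 1 + 20 + 0 = 43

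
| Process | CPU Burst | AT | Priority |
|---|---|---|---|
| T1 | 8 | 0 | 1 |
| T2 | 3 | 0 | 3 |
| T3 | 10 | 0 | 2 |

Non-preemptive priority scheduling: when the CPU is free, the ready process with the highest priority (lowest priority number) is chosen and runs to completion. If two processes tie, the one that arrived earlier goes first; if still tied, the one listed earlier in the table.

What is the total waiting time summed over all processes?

Timeline: | T1 0-8 | T3 8-18 | T2 18-21 |
Completion: T1=8  T2=21  T3=18
Waiting = turnaround − burst: T1=0, T2=18, T3=8
Total waiting = 0 + 18 + 8 = 26

26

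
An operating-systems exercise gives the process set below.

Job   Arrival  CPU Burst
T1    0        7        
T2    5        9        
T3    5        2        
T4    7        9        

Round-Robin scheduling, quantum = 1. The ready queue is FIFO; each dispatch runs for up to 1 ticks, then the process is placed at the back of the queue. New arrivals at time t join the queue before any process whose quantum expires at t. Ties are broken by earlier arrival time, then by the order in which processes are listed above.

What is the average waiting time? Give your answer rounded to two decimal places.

7.75

Gantt: | T1 0-5 | T2 5-6 | T3 6-7 | T1 7-8 | T2 8-9 | T4 9-10 | T3 10-11 | T1 11-12 | T2 12-13 | T4 13-14 | T2 14-15 | T4 15-16 | T2 16-17 | T4 17-18 | T2 18-19 | T4 19-20 | T2 20-21 | T4 21-22 | T2 22-23 | T4 23-24 | T2 24-25 | T4 25-27 |
Completion: T1=12  T2=25  T3=11  T4=27
Turnaround (C−A): T1=12  T2=20  T3=6  T4=20
Waiting times: T1=5, T2=11, T3=4, T4=11
Average waiting = (5+11+4+11) / 4 = 31/4 = 7.75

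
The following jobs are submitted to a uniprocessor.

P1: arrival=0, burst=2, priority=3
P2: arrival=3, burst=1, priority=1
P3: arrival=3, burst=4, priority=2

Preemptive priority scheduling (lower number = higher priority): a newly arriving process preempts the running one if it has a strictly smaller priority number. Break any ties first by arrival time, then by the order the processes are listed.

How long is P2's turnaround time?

Timeline: | P1 0-2 | idle 2-3 | P2 3-4 | P3 4-8 |
Completion: P1=2  P2=4  P3=8
Turnaround (C−A): P1=2  P2=1  P3=5
Turnaround(P2) = completion − arrival = 4 − 3 = 1

1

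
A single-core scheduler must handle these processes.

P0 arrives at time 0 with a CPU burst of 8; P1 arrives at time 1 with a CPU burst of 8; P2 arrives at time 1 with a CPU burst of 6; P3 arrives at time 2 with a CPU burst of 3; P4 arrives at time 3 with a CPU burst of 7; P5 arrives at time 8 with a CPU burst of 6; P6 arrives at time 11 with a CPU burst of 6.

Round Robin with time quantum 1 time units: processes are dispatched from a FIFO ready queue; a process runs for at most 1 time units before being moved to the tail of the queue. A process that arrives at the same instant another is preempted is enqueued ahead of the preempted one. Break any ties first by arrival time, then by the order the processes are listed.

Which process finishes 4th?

Schedule: | P0 0-1 | P1 1-2 | P2 2-3 | P0 3-4 | P3 4-5 | P1 5-6 | P4 6-7 | P2 7-8 | P0 8-9 | P3 9-10 | P1 10-11 | P4 11-12 | P5 12-13 | P2 13-14 | P0 14-15 | P3 15-16 | P6 16-17 | P1 17-18 | P4 18-19 | P5 19-20 | P2 20-21 | P0 21-22 | P6 22-23 | P1 23-24 | P4 24-25 | P5 25-26 | P2 26-27 | P0 27-28 | P6 28-29 | P1 29-30 | P4 30-31 | P5 31-32 | P2 32-33 | P0 33-34 | P6 34-35 | P1 35-36 | P4 36-37 | P5 37-38 | P0 38-39 | P6 39-40 | P1 40-41 | P4 41-42 | P5 42-43 | P6 43-44 |
Completion: P0=39  P1=41  P2=33  P3=16  P4=42  P5=43  P6=44
Finish order: P3 → P2 → P0 → P1 → P4 → P5 → P6

P1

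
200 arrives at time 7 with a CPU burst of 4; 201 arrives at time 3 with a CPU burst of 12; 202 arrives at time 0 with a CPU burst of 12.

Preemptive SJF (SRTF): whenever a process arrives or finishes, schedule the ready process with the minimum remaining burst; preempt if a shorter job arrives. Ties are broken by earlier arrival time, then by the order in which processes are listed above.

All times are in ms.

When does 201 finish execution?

28

Gantt: | 202 0-7 | 200 7-11 | 202 11-16 | 201 16-28 |
Completion: 200=11  201=28  202=16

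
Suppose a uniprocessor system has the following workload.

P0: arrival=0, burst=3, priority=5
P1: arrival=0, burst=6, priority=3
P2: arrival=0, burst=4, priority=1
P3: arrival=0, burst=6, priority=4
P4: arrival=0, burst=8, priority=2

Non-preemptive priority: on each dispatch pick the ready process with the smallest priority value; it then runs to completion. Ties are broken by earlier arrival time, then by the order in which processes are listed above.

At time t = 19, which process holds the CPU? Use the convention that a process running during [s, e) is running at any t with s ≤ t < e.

P3

Timeline: | P2 0-4 | P4 4-12 | P1 12-18 | P3 18-24 | P0 24-27 |
Completion: P0=27  P1=18  P2=4  P3=24  P4=12
Turnaround (C−A): P0=27  P1=18  P2=4  P3=24  P4=12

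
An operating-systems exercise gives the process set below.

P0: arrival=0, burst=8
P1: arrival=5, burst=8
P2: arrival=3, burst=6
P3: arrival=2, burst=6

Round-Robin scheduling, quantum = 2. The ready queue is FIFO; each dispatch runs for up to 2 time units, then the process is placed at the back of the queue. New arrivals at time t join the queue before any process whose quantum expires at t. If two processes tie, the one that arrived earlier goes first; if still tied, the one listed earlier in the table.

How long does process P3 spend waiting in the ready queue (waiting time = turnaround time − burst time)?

10

Timeline: | P0 0-2 | P3 2-4 | P0 4-6 | P2 6-8 | P3 8-10 | P1 10-12 | P0 12-14 | P2 14-16 | P3 16-18 | P1 18-20 | P0 20-22 | P2 22-24 | P1 24-28 |
Completion: P0=22  P1=28  P2=24  P3=18
Waiting(P3) = turnaround − burst = 16 − 6 = 10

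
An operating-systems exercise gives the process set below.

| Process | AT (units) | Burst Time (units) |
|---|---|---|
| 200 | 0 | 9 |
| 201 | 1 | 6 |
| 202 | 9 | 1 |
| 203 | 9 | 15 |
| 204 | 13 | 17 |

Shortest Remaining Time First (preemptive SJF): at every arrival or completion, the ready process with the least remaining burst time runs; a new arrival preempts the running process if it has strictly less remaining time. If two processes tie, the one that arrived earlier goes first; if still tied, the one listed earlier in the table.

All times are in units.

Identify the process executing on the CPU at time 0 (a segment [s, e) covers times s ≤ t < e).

Timeline: | 200 0-1 | 201 1-7 | 200 7-9 | 202 9-10 | 200 10-16 | 203 16-31 | 204 31-48 |
Completion: 200=16  201=7  202=10  203=31  204=48

200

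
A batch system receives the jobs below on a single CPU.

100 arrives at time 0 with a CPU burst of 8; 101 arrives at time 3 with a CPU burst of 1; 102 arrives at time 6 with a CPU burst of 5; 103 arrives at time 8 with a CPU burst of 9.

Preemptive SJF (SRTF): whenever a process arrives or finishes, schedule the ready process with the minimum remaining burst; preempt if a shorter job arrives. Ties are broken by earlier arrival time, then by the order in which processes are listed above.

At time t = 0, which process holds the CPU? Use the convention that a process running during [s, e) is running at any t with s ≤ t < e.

100

Schedule: | 100 0-3 | 101 3-4 | 100 4-9 | 102 9-14 | 103 14-23 |
Completion: 100=9  101=4  102=14  103=23
Turnaround (C−A): 100=9  101=1  102=8  103=15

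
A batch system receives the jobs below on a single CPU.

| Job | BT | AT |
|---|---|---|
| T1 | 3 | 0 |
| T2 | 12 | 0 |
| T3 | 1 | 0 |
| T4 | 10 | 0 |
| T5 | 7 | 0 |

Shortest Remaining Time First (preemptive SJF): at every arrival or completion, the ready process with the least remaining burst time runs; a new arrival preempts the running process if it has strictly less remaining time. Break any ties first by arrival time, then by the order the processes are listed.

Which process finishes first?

T3

Timeline: | T3 0-1 | T1 1-4 | T5 4-11 | T4 11-21 | T2 21-33 |
Completion: T1=4  T2=33  T3=1  T4=21  T5=11
Turnaround (C−A): T1=4  T2=33  T3=1  T4=21  T5=11
Finish order: T3 → T1 → T5 → T4 → T2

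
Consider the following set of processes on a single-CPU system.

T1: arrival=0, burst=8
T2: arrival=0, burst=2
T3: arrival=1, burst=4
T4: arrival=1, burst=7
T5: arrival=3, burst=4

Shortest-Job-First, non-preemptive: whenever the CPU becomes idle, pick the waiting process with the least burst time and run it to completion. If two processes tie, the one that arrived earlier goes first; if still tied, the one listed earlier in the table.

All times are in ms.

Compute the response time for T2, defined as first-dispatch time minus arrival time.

Timeline: | T2 0-2 | T3 2-6 | T5 6-10 | T4 10-17 | T1 17-25 |
Completion: T1=25  T2=2  T3=6  T4=17  T5=10
Turnaround (C−A): T1=25  T2=2  T3=5  T4=16  T5=7
Response(T2) = first start − arrival = 0 − 0 = 0

0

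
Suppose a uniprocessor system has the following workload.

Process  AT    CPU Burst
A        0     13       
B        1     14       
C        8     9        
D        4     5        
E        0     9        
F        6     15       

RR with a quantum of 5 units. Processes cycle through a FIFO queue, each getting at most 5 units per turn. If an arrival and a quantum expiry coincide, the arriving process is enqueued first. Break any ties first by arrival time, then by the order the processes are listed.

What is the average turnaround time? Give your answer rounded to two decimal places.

Timeline: | A 0-5 | E 5-10 | B 10-15 | D 15-20 | A 20-25 | F 25-30 | C 30-35 | E 35-39 | B 39-44 | A 44-47 | F 47-52 | C 52-56 | B 56-60 | F 60-65 |
Completion: A=47  B=60  C=56  D=20  E=39  F=65
Turnaround times: A=47, B=59, C=48, D=16, E=39, F=59
Average turnaround = (47+59+48+16+39+59) / 6 = 268/6 = 44.67

44.67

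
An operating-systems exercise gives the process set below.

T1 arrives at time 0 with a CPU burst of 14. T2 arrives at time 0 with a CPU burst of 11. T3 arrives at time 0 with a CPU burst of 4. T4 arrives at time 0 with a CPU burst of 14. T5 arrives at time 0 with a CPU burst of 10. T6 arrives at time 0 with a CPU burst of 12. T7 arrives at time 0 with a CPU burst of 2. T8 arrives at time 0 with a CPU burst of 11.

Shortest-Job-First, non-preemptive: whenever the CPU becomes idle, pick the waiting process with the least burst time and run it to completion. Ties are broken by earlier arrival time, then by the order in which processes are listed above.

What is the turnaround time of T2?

Schedule: | T7 0-2 | T3 2-6 | T5 6-16 | T2 16-27 | T8 27-38 | T6 38-50 | T1 50-64 | T4 64-78 |
Completion: T1=64  T2=27  T3=6  T4=78  T5=16  T6=50  T7=2  T8=38
Turnaround (C−A): T1=64  T2=27  T3=6  T4=78  T5=16  T6=50  T7=2  T8=38
Turnaround(T2) = completion − arrival = 27 − 0 = 27

27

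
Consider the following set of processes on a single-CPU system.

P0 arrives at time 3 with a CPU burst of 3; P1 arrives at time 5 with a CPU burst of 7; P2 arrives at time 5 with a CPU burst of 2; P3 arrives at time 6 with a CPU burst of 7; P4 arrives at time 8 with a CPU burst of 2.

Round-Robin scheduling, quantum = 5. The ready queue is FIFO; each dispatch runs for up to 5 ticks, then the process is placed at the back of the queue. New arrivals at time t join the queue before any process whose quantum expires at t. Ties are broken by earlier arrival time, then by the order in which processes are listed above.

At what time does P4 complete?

20

Timeline: | idle 0-3 | P0 3-6 | P1 6-11 | P2 11-13 | P3 13-18 | P4 18-20 | P1 20-22 | P3 22-24 |
Completion: P0=6  P1=22  P2=13  P3=24  P4=20
Turnaround (C−A): P0=3  P1=17  P2=8  P3=18  P4=12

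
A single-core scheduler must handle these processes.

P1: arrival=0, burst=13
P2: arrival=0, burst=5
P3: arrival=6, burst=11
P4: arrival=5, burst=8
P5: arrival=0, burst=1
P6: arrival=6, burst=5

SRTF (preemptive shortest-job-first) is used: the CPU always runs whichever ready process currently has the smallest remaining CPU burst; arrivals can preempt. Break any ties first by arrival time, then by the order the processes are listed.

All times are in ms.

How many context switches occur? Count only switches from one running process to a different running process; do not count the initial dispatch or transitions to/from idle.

5

Gantt: | P5 0-1 | P2 1-6 | P6 6-11 | P4 11-19 | P3 19-30 | P1 30-43 |
Completion: P1=43  P2=6  P3=30  P4=19  P5=1  P6=11
Turnaround (C−A): P1=43  P2=6  P3=24  P4=14  P5=1  P6=5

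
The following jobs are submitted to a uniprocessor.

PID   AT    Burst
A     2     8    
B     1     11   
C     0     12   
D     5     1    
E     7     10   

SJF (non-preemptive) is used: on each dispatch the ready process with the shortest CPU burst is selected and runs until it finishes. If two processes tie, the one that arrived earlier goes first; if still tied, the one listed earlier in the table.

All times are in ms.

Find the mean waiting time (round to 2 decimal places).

Timeline: | C 0-12 | D 12-13 | A 13-21 | E 21-31 | B 31-42 |
Completion: A=21  B=42  C=12  D=13  E=31
Turnaround (C−A): A=19  B=41  C=12  D=8  E=24
Waiting times: A=11, B=30, C=0, D=7, E=14
Average waiting = (11+30+0+7+14) / 5 = 62/5 = 12.40

12.40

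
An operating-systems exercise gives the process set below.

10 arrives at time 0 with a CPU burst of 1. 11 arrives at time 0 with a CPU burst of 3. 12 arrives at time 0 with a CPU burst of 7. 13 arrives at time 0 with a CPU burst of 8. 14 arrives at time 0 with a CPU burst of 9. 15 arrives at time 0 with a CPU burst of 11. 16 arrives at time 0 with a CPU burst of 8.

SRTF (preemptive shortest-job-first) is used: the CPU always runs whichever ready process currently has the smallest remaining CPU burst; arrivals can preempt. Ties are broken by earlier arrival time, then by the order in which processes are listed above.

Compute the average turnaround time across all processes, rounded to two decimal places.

Gantt: | 10 0-1 | 11 1-4 | 12 4-11 | 13 11-19 | 16 19-27 | 14 27-36 | 15 36-47 |
Completion: 10=1  11=4  12=11  13=19  14=36  15=47  16=27
Turnaround (C−A): 10=1  11=4  12=11  13=19  14=36  15=47  16=27
Turnaround times: 10=1, 11=4, 12=11, 13=19, 14=36, 15=47, 16=27
Average turnaround = (1+4+11+19+36+47+27) / 7 = 145/7 = 20.71

20.71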